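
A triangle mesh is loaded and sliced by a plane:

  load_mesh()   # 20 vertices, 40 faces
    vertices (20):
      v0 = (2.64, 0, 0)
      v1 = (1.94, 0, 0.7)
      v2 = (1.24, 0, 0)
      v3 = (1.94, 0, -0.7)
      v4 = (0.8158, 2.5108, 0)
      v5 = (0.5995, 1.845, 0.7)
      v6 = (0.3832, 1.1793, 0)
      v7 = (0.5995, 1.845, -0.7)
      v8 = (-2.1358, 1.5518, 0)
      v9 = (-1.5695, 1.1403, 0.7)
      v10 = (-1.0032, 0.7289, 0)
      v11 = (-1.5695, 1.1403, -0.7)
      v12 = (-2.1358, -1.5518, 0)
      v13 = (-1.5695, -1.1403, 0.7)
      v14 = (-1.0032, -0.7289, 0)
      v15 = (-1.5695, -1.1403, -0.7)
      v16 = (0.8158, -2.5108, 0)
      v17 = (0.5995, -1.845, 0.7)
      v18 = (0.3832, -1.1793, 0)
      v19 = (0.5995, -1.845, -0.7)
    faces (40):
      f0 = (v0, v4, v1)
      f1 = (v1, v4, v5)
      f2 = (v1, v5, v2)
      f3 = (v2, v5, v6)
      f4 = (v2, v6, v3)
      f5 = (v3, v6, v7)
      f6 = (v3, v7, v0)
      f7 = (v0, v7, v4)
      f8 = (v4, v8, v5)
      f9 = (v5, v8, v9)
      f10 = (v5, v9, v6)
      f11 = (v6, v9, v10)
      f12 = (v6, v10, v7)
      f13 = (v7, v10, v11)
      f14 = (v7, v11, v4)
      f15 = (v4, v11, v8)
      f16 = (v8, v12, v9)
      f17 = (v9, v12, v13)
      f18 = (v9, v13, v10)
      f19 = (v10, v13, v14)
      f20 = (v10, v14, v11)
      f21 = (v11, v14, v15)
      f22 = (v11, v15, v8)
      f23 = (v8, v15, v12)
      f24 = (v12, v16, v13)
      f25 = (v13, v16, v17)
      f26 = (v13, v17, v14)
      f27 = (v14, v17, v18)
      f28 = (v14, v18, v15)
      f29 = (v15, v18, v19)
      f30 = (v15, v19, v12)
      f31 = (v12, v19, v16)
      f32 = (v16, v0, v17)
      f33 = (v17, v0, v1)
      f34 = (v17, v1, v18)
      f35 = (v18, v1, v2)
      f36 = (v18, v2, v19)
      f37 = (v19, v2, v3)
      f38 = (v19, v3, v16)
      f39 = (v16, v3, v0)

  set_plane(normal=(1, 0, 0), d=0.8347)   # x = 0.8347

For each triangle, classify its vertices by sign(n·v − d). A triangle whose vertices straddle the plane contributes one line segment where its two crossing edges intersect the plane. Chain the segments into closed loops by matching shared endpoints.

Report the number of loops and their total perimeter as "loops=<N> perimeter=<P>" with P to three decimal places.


Straddling triangles (16 of 40):
  (v0,v4,v1) [+-+] → (0.8347, 2.48479, 0)–(0.8347, 2.46859, 0.0117684)  len=0.0200
  (v1,v4,v5) [+--] → (0.8347, 2.46859, 0.0117684)–(0.8347, 1.52128, 0.7)  len=1.1709
  (v1,v5,v2) [+-+] → (0.8347, 1.52128, 0.7)–(0.8347, 1.16749, 0.442951)  len=0.4373
  (v2,v5,v6) [+--] → (0.8347, 1.16749, 0.442951)–(0.8347, 0.557855, 0)  len=0.7536
  (v2,v6,v3) [+-+] → (0.8347, 0.557855, 0)–(0.8347, 0.837282, -0.203013)  len=0.3454
  (v3,v6,v7) [+--] → (0.8347, 0.837282, -0.203013)–(0.8347, 1.52128, -0.7)  len=0.8455
  (v3,v7,v0) [+-+] → (0.8347, 1.52128, -0.7)–(0.8347, 1.63233, -0.619314)  len=0.1373
  (v0,v7,v4) [+--] → (0.8347, 1.63233, -0.619314)–(0.8347, 2.48479, 0)  len=1.0537
  (v16,v0,v17) [-+-] → (0.8347, -2.48479, 0)–(0.8347, -1.63233, 0.619314)  len=1.0537
  (v17,v0,v1) [-++] → (0.8347, -1.63233, 0.619314)–(0.8347, -1.52128, 0.7)  len=0.1373
  (v17,v1,v18) [-+-] → (0.8347, -1.52128, 0.7)–(0.8347, -0.837282, 0.203013)  len=0.8455
  (v18,v1,v2) [-++] → (0.8347, -0.837282, 0.203013)–(0.8347, -0.557855, 0)  len=0.3454
  (v18,v2,v19) [-+-] → (0.8347, -0.557855, 0)–(0.8347, -1.16749, -0.442951)  len=0.7536
  (v19,v2,v3) [-++] → (0.8347, -1.16749, -0.442951)–(0.8347, -1.52128, -0.7)  len=0.4373
  (v19,v3,v16) [-+-] → (0.8347, -1.52128, -0.7)–(0.8347, -2.46859, -0.0117684)  len=1.1709
  (v16,v3,v0) [-++] → (0.8347, -2.46859, -0.0117684)–(0.8347, -2.48479, 0)  len=0.0200

Chained into 2 loop(s):
  loop 1: 8 segments, perimeter = 4.7636
  loop 2: 8 segments, perimeter = 4.7636
Total perimeter = 9.527

loops=2 perimeter=9.527


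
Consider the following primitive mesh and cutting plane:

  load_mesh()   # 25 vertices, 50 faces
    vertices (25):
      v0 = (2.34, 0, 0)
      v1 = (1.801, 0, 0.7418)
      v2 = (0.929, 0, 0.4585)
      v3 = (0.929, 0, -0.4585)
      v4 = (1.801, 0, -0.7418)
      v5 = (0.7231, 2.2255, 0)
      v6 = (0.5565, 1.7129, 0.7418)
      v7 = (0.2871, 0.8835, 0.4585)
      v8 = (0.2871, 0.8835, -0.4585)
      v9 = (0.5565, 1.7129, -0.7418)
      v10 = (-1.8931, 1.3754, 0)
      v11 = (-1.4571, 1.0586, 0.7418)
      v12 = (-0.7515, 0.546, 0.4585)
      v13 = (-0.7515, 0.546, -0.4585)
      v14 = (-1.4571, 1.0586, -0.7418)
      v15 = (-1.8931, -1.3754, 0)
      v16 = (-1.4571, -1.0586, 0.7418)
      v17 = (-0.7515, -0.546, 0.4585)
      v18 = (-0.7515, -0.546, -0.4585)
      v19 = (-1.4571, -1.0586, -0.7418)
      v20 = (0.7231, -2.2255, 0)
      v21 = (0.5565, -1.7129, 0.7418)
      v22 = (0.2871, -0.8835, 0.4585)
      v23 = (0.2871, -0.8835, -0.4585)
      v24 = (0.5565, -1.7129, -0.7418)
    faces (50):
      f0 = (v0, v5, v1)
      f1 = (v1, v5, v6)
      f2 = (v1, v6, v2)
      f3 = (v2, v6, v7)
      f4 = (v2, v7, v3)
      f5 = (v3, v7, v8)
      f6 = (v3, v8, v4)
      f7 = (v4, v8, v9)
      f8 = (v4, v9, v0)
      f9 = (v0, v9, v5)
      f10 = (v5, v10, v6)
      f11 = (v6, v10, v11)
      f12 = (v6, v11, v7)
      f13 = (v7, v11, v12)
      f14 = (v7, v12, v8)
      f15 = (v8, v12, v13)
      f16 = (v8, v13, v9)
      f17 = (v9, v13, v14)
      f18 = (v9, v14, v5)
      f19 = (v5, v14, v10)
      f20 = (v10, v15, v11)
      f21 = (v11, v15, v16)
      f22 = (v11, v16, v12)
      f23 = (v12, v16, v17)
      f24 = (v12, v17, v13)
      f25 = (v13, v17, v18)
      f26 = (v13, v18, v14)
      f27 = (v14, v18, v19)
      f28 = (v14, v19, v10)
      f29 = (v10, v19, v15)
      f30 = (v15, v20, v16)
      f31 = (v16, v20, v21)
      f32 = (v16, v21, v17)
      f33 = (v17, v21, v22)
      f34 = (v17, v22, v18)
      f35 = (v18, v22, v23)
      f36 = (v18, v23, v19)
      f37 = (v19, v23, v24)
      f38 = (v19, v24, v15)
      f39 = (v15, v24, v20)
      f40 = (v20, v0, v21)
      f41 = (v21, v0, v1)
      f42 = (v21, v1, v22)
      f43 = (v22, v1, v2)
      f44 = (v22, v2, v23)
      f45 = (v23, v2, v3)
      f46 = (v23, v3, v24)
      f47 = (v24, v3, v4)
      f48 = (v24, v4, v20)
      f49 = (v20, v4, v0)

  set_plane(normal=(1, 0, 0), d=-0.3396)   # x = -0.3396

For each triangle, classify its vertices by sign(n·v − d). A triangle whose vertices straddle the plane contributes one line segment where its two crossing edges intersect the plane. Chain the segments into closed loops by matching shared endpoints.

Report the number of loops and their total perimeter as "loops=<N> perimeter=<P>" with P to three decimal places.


loops=2 perimeter=8.499

Straddling triangles (20 of 50):
  (v5,v10,v6) [+-+] → (-0.3396, 1.88019, 0)–(-0.3396, 1.58944, 0.470439)  len=0.5530
  (v6,v10,v11) [+--] → (-0.3396, 1.58944, 0.470439)–(-0.3396, 1.42172, 0.7418)  len=0.3190
  (v6,v11,v7) [+-+] → (-0.3396, 1.42172, 0.7418)–(-0.3396, 0.946414, 0.560291)  len=0.5088
  (v7,v11,v12) [+--] → (-0.3396, 0.946414, 0.560291)–(-0.3396, 0.67985, 0.4585)  len=0.2853
  (v7,v12,v8) [+-+] → (-0.3396, 0.67985, 0.4585)–(-0.3396, 0.67985, 0.0948255)  len=0.3637
  (v8,v12,v13) [+--] → (-0.3396, 0.67985, 0.0948255)–(-0.3396, 0.67985, -0.4585)  len=0.5533
  (v8,v13,v9) [+-+] → (-0.3396, 0.67985, -0.4585)–(-0.3396, 0.913466, -0.547714)  len=0.2501
  (v9,v13,v14) [+--] → (-0.3396, 0.913466, -0.547714)–(-0.3396, 1.42172, -0.7418)  len=0.5441
  (v9,v14,v5) [+-+] → (-0.3396, 1.42172, -0.7418)–(-0.3396, 1.65672, -0.361577)  len=0.4470
  (v5,v14,v10) [+--] → (-0.3396, 1.65672, -0.361577)–(-0.3396, 1.88019, 0)  len=0.4251
  (v15,v20,v16) [-+-] → (-0.3396, -1.88019, 0)–(-0.3396, -1.65672, 0.361577)  len=0.4251
  (v16,v20,v21) [-++] → (-0.3396, -1.65672, 0.361577)–(-0.3396, -1.42172, 0.7418)  len=0.4470
  (v16,v21,v17) [-+-] → (-0.3396, -1.42172, 0.7418)–(-0.3396, -0.913466, 0.547714)  len=0.5441
  (v17,v21,v22) [-++] → (-0.3396, -0.913466, 0.547714)–(-0.3396, -0.67985, 0.4585)  len=0.2501
  (v17,v22,v18) [-+-] → (-0.3396, -0.67985, 0.4585)–(-0.3396, -0.67985, -0.0948255)  len=0.5533
  (v18,v22,v23) [-++] → (-0.3396, -0.67985, -0.0948255)–(-0.3396, -0.67985, -0.4585)  len=0.3637
  (v18,v23,v19) [-+-] → (-0.3396, -0.67985, -0.4585)–(-0.3396, -0.946414, -0.560291)  len=0.2853
  (v19,v23,v24) [-++] → (-0.3396, -0.946414, -0.560291)–(-0.3396, -1.42172, -0.7418)  len=0.5088
  (v19,v24,v15) [-+-] → (-0.3396, -1.42172, -0.7418)–(-0.3396, -1.58944, -0.470439)  len=0.3190
  (v15,v24,v20) [-++] → (-0.3396, -1.58944, -0.470439)–(-0.3396, -1.88019, 0)  len=0.5530

Chained into 2 loop(s):
  loop 1: 10 segments, perimeter = 4.2493
  loop 2: 10 segments, perimeter = 4.2493
Total perimeter = 8.499


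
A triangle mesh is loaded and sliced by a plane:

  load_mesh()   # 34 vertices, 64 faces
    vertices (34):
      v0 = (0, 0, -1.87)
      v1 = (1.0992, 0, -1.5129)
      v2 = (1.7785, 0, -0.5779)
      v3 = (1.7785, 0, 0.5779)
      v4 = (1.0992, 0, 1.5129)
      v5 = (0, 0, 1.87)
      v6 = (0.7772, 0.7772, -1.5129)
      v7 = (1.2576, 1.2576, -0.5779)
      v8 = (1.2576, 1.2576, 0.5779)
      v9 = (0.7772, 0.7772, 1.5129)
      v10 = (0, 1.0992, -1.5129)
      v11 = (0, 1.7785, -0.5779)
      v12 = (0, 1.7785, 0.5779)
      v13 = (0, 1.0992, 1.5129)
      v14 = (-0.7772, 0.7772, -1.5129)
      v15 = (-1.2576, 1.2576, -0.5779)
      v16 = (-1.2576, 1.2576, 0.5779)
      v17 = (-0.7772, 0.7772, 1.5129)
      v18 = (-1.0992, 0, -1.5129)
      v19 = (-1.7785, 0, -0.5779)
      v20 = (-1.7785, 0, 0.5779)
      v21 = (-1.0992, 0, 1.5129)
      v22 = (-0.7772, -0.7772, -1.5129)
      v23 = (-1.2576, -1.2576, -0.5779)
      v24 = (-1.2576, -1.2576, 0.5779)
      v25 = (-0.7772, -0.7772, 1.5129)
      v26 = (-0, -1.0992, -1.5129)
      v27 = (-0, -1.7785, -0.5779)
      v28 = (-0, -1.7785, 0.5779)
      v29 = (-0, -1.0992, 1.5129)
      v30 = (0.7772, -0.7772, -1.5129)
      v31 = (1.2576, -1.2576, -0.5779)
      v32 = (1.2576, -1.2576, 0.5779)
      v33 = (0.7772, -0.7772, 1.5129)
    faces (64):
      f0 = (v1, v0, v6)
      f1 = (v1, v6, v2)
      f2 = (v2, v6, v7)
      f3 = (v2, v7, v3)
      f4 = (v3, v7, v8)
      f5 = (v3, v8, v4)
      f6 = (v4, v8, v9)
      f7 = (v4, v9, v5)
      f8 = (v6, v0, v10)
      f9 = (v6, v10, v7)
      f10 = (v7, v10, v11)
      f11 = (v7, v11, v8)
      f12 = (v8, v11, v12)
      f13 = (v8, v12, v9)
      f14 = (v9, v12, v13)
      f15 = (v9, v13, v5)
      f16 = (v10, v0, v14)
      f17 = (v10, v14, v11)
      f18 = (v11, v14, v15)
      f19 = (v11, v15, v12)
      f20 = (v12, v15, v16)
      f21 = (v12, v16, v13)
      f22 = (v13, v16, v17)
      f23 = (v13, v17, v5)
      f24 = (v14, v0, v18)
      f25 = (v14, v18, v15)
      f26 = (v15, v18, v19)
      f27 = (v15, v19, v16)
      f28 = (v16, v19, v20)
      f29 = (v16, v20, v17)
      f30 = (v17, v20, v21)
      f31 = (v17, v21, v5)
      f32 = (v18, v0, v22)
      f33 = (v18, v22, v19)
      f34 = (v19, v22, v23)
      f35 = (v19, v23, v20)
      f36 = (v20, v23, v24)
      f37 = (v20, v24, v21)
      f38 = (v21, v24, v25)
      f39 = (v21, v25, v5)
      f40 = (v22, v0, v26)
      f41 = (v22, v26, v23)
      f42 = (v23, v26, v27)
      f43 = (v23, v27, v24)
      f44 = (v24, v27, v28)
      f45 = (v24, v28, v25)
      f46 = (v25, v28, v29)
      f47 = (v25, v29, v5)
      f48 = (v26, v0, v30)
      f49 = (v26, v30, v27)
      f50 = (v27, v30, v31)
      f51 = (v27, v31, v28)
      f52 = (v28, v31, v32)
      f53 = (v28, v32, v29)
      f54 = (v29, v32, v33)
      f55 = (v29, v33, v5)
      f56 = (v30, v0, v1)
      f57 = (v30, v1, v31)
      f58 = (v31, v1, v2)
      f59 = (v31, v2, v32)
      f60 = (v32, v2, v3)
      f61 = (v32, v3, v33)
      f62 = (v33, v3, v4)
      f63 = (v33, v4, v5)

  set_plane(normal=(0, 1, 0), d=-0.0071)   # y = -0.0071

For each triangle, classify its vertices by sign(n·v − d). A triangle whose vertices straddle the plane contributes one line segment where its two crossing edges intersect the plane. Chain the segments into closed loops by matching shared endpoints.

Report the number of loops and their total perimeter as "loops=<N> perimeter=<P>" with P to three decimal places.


Straddling triangles (20 of 64):
  (v18,v0,v22) [++-] → (-0.0071, -0.0071, -1.86674)–(-1.09626, -0.0071, -1.5129)  len=1.1452
  (v18,v22,v19) [+-+] → (-1.09626, -0.0071, -1.5129)–(-1.76935, -0.0071, -0.586442)  len=1.1452
  (v19,v22,v23) [+--] → (-1.76935, -0.0071, -0.586442)–(-1.77556, -0.0071, -0.5779)  len=0.0106
  (v19,v23,v20) [+-+] → (-1.77556, -0.0071, -0.5779)–(-1.77556, -0.0071, 0.571375)  len=1.1493
  (v20,v23,v24) [+--] → (-1.77556, -0.0071, 0.571375)–(-1.77556, -0.0071, 0.5779)  len=0.0065
  (v20,v24,v21) [+-+] → (-1.77556, -0.0071, 0.5779)–(-1.10009, -0.0071, 1.50762)  len=1.1492
  (v21,v24,v25) [+--] → (-1.10009, -0.0071, 1.50762)–(-1.09626, -0.0071, 1.5129)  len=0.0065
  (v21,v25,v5) [+-+] → (-1.09626, -0.0071, 1.5129)–(-0.0071, -0.0071, 1.86674)  len=1.1452
  (v22,v0,v26) [-+-] → (-0.0071, -0.0071, -1.86674)–(0, -0.0071, -1.86769)  len=0.0072
  (v25,v29,v5) [--+] → (0, -0.0071, 1.86769)–(-0.0071, -0.0071, 1.86674)  len=0.0072
  (v26,v0,v30) [-+-] → (0, -0.0071, -1.86769)–(0.0071, -0.0071, -1.86674)  len=0.0072
  (v29,v33,v5) [--+] → (0.0071, -0.0071, 1.86674)–(0, -0.0071, 1.86769)  len=0.0072
  (v30,v0,v1) [-++] → (0.0071, -0.0071, -1.86674)–(1.09626, -0.0071, -1.5129)  len=1.1452
  (v30,v1,v31) [-+-] → (1.09626, -0.0071, -1.5129)–(1.10009, -0.0071, -1.50762)  len=0.0065
  (v31,v1,v2) [-++] → (1.10009, -0.0071, -1.50762)–(1.77556, -0.0071, -0.5779)  len=1.1492
  (v31,v2,v32) [-+-] → (1.77556, -0.0071, -0.5779)–(1.77556, -0.0071, -0.571375)  len=0.0065
  (v32,v2,v3) [-++] → (1.77556, -0.0071, -0.571375)–(1.77556, -0.0071, 0.5779)  len=1.1493
  (v32,v3,v33) [-+-] → (1.77556, -0.0071, 0.5779)–(1.76935, -0.0071, 0.586442)  len=0.0106
  (v33,v3,v4) [-++] → (1.76935, -0.0071, 0.586442)–(1.09626, -0.0071, 1.5129)  len=1.1452
  (v33,v4,v5) [-++] → (1.09626, -0.0071, 1.5129)–(0.0071, -0.0071, 1.86674)  len=1.1452

Chained into 1 loop(s):
  loop 1: 20 segments, perimeter = 11.5439
Total perimeter = 11.544

loops=1 perimeter=11.544


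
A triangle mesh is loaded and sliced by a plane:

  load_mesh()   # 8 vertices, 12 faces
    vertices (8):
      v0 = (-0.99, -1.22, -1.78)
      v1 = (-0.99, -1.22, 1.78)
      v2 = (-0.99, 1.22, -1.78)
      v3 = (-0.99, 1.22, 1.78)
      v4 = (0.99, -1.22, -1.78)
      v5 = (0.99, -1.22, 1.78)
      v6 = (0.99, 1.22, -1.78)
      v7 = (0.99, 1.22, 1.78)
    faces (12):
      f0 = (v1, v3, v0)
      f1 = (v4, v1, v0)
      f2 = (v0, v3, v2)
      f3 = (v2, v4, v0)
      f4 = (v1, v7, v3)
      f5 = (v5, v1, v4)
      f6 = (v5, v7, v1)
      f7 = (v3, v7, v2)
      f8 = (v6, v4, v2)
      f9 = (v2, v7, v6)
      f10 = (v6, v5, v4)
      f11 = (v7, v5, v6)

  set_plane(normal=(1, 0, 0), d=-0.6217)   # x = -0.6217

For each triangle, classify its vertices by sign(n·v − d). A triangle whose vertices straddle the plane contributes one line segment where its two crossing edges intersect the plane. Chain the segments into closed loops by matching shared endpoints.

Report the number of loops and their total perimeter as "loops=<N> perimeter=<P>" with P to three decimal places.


Straddling triangles (8 of 12):
  (v4,v1,v0) [+--] → (-0.6217, -1.22, 1.1178)–(-0.6217, -1.22, -1.78)  len=2.8978
  (v2,v4,v0) [-+-] → (-0.6217, 0.766135, -1.78)–(-0.6217, -1.22, -1.78)  len=1.9861
  (v1,v7,v3) [-+-] → (-0.6217, -0.766135, 1.78)–(-0.6217, 1.22, 1.78)  len=1.9861
  (v5,v1,v4) [+-+] → (-0.6217, -1.22, 1.78)–(-0.6217, -1.22, 1.1178)  len=0.6622
  (v5,v7,v1) [++-] → (-0.6217, -0.766135, 1.78)–(-0.6217, -1.22, 1.78)  len=0.4539
  (v3,v7,v2) [-+-] → (-0.6217, 1.22, 1.78)–(-0.6217, 1.22, -1.1178)  len=2.8978
  (v6,v4,v2) [++-] → (-0.6217, 0.766135, -1.78)–(-0.6217, 1.22, -1.78)  len=0.4539
  (v2,v7,v6) [-++] → (-0.6217, 1.22, -1.1178)–(-0.6217, 1.22, -1.78)  len=0.6622

Chained into 1 loop(s):
  loop 1: 8 segments, perimeter = 12.0000
Total perimeter = 12.000

loops=1 perimeter=12.000


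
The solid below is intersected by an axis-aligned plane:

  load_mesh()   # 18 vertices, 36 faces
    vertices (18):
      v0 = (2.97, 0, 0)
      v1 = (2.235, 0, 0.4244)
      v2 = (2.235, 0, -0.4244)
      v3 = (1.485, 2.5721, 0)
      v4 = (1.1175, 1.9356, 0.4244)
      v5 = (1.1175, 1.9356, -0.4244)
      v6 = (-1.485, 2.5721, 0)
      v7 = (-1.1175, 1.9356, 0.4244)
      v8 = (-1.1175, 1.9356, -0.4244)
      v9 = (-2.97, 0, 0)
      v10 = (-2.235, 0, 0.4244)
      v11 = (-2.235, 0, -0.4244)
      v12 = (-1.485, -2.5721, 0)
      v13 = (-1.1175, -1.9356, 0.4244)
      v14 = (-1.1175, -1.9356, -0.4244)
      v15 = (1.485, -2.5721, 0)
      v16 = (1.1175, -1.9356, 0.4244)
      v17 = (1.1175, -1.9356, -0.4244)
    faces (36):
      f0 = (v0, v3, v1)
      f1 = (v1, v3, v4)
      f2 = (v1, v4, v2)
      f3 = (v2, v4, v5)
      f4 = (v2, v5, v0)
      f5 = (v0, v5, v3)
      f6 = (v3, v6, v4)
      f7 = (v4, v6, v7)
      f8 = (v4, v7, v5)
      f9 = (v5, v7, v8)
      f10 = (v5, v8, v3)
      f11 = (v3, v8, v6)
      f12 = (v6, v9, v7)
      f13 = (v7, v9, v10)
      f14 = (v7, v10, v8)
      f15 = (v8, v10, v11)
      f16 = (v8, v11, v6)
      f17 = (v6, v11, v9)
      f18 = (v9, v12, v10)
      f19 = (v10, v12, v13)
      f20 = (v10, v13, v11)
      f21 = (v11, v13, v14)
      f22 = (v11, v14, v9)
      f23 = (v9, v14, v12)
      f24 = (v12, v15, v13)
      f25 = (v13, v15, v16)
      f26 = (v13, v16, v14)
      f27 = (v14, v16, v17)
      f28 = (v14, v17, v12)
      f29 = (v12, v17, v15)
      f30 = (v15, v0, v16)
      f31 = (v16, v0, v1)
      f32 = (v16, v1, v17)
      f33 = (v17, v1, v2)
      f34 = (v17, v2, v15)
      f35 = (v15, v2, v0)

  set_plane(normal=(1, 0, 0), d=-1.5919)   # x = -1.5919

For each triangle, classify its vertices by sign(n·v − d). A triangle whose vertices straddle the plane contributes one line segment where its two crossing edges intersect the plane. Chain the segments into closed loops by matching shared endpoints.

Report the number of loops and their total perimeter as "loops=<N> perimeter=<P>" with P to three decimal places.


Straddling triangles (12 of 36):
  (v6,v9,v7) [+-+] → (-1.5919, 2.38694, 0)–(-1.5919, 1.43992, 0.315717)  len=0.9983
  (v7,v9,v10) [+--] → (-1.5919, 1.43992, 0.315717)–(-1.5919, 1.1139, 0.4244)  len=0.3437
  (v7,v10,v8) [+-+] → (-1.5919, 1.1139, 0.4244)–(-1.5919, 1.1139, -0.0640683)  len=0.4885
  (v8,v10,v11) [+--] → (-1.5919, 1.1139, -0.0640683)–(-1.5919, 1.1139, -0.4244)  len=0.3603
  (v8,v11,v6) [+-+] → (-1.5919, 1.1139, -0.4244)–(-1.5919, 2.20549, -0.0604911)  len=1.1507
  (v6,v11,v9) [+--] → (-1.5919, 2.20549, -0.0604911)–(-1.5919, 2.38694, 0)  len=0.1913
  (v9,v12,v10) [-+-] → (-1.5919, -2.38694, 0)–(-1.5919, -2.20549, 0.0604911)  len=0.1913
  (v10,v12,v13) [-++] → (-1.5919, -2.20549, 0.0604911)–(-1.5919, -1.1139, 0.4244)  len=1.1507
  (v10,v13,v11) [-+-] → (-1.5919, -1.1139, 0.4244)–(-1.5919, -1.1139, 0.0640683)  len=0.3603
  (v11,v13,v14) [-++] → (-1.5919, -1.1139, 0.0640683)–(-1.5919, -1.1139, -0.4244)  len=0.4885
  (v11,v14,v9) [-+-] → (-1.5919, -1.1139, -0.4244)–(-1.5919, -1.43992, -0.315717)  len=0.3437
  (v9,v14,v12) [-++] → (-1.5919, -1.43992, -0.315717)–(-1.5919, -2.38694, 0)  len=0.9983

Chained into 2 loop(s):
  loop 1: 6 segments, perimeter = 3.5326
  loop 2: 6 segments, perimeter = 3.5326
Total perimeter = 7.065

loops=2 perimeter=7.065


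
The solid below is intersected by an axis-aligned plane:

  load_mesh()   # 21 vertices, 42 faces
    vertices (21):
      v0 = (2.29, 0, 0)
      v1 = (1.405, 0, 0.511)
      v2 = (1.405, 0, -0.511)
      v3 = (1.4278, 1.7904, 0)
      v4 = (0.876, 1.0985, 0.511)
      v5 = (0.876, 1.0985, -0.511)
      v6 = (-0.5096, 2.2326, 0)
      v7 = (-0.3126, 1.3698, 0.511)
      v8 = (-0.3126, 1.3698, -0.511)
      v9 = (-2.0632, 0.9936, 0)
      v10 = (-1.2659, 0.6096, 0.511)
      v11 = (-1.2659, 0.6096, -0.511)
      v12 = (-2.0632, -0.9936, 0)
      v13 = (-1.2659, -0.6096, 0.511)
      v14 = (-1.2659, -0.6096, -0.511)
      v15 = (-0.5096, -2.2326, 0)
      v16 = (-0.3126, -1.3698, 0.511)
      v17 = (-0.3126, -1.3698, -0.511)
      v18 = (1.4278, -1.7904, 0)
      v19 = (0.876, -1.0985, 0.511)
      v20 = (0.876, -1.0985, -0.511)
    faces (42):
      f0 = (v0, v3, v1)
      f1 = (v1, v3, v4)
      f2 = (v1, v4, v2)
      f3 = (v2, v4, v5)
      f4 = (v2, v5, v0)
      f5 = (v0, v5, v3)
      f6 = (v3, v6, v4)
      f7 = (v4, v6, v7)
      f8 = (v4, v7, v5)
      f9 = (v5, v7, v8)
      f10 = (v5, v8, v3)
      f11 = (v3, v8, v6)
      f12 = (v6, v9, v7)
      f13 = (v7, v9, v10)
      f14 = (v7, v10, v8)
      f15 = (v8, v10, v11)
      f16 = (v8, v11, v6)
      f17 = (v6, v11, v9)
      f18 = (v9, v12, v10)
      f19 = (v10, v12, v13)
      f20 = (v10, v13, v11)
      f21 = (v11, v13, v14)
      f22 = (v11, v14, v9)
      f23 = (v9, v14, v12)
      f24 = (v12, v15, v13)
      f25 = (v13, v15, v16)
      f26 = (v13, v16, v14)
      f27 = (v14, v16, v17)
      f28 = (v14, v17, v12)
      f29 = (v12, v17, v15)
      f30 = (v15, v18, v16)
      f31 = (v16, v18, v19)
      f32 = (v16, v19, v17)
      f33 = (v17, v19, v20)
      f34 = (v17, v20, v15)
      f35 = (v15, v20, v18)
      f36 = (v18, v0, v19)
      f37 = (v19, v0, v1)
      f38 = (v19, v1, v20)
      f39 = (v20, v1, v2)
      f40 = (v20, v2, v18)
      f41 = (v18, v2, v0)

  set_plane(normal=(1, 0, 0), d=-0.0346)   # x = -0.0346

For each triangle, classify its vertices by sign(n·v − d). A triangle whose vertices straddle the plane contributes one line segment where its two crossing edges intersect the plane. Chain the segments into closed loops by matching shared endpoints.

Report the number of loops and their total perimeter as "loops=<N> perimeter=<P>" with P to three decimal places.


Straddling triangles (12 of 42):
  (v3,v6,v4) [+-+] → (-0.0346, 2.12418, 0)–(-0.0346, 1.84382, 0.175177)  len=0.3306
  (v4,v6,v7) [+--] → (-0.0346, 1.84382, 0.175177)–(-0.0346, 1.30635, 0.511)  len=0.6338
  (v4,v7,v5) [+-+] → (-0.0346, 1.30635, 0.511)–(-0.0346, 1.30635, 0.271966)  len=0.2390
  (v5,v7,v8) [+--] → (-0.0346, 1.30635, 0.271966)–(-0.0346, 1.30635, -0.511)  len=0.7830
  (v5,v8,v3) [+-+] → (-0.0346, 1.30635, -0.511)–(-0.0346, 1.43698, -0.429376)  len=0.1540
  (v3,v8,v6) [+--] → (-0.0346, 1.43698, -0.429376)–(-0.0346, 2.12418, 0)  len=0.8103
  (v15,v18,v16) [-+-] → (-0.0346, -2.12418, 0)–(-0.0346, -1.43698, 0.429376)  len=0.8103
  (v16,v18,v19) [-++] → (-0.0346, -1.43698, 0.429376)–(-0.0346, -1.30635, 0.511)  len=0.1540
  (v16,v19,v17) [-+-] → (-0.0346, -1.30635, 0.511)–(-0.0346, -1.30635, -0.271966)  len=0.7830
  (v17,v19,v20) [-++] → (-0.0346, -1.30635, -0.271966)–(-0.0346, -1.30635, -0.511)  len=0.2390
  (v17,v20,v15) [-+-] → (-0.0346, -1.30635, -0.511)–(-0.0346, -1.84382, -0.175177)  len=0.6338
  (v15,v20,v18) [-++] → (-0.0346, -1.84382, -0.175177)–(-0.0346, -2.12418, 0)  len=0.3306

Chained into 2 loop(s):
  loop 1: 6 segments, perimeter = 2.9507
  loop 2: 6 segments, perimeter = 2.9507
Total perimeter = 5.901

loops=2 perimeter=5.901


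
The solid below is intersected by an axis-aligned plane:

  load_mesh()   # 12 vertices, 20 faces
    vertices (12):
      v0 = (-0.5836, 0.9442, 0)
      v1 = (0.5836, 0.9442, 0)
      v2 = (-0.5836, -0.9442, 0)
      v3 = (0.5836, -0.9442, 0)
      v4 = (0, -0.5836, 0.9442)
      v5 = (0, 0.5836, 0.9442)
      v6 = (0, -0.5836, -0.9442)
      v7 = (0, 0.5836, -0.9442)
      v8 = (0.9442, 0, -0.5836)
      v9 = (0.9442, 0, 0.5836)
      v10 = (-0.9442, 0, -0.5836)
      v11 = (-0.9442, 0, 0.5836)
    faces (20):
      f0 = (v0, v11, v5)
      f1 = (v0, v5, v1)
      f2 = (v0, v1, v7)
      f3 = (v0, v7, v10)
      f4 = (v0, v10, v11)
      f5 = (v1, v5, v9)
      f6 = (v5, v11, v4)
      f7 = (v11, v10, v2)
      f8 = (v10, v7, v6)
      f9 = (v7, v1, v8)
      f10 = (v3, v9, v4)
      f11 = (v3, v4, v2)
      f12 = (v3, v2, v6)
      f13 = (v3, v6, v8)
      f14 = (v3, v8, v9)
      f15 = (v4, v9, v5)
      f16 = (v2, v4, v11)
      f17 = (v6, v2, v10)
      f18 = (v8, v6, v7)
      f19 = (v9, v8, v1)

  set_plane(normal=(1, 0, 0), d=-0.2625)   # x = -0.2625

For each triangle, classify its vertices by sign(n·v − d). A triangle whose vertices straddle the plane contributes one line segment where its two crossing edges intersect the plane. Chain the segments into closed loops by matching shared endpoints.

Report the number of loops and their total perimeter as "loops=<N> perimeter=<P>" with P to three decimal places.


Straddling triangles (10 of 20):
  (v0,v11,v5) [--+] → (-0.2625, 0.421352, 0.843948)–(-0.2625, 0.745796, 0.519504)  len=0.4588
  (v0,v5,v1) [-++] → (-0.2625, 0.745796, 0.519504)–(-0.2625, 0.9442, 0)  len=0.5561
  (v0,v1,v7) [-++] → (-0.2625, 0.9442, 0)–(-0.2625, 0.745796, -0.519504)  len=0.5561
  (v0,v7,v10) [-+-] → (-0.2625, 0.745796, -0.519504)–(-0.2625, 0.421352, -0.843948)  len=0.4588
  (v5,v11,v4) [+-+] → (-0.2625, 0.421352, 0.843948)–(-0.2625, -0.421352, 0.843948)  len=0.8427
  (v10,v7,v6) [-++] → (-0.2625, 0.421352, -0.843948)–(-0.2625, -0.421352, -0.843948)  len=0.8427
  (v3,v4,v2) [++-] → (-0.2625, -0.745796, 0.519504)–(-0.2625, -0.9442, 0)  len=0.5561
  (v3,v2,v6) [+-+] → (-0.2625, -0.9442, 0)–(-0.2625, -0.745796, -0.519504)  len=0.5561
  (v2,v4,v11) [-+-] → (-0.2625, -0.745796, 0.519504)–(-0.2625, -0.421352, 0.843948)  len=0.4588
  (v6,v2,v10) [+--] → (-0.2625, -0.745796, -0.519504)–(-0.2625, -0.421352, -0.843948)  len=0.4588

Chained into 1 loop(s):
  loop 1: 10 segments, perimeter = 5.7451
Total perimeter = 5.745

loops=1 perimeter=5.745


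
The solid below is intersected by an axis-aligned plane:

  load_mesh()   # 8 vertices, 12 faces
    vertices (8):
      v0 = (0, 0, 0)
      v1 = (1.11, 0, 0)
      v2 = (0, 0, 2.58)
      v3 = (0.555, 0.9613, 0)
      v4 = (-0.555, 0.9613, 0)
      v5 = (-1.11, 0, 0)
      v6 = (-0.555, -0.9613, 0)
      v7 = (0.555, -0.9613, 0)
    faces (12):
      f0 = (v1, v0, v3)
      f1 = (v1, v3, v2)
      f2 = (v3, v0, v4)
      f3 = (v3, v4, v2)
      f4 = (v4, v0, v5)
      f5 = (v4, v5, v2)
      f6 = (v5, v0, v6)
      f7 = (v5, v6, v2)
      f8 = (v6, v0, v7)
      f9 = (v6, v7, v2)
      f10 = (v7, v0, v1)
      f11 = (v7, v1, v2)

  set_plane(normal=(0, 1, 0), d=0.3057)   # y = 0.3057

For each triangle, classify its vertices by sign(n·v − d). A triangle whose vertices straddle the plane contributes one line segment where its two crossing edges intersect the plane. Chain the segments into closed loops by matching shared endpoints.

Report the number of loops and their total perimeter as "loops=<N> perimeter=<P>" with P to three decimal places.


loops=1 perimeter=6.051

Straddling triangles (6 of 12):
  (v1,v0,v3) [--+] → (0.176494, 0.3057, 0)–(0.933506, 0.3057, 0)  len=0.7570
  (v1,v3,v2) [-+-] → (0.933506, 0.3057, 0)–(0.176494, 0.3057, 1.75954)  len=1.9155
  (v3,v0,v4) [+-+] → (0.176494, 0.3057, 0)–(-0.176494, 0.3057, 0)  len=0.3530
  (v3,v4,v2) [++-] → (-0.176494, 0.3057, 1.75954)–(0.176494, 0.3057, 1.75954)  len=0.3530
  (v4,v0,v5) [+--] → (-0.176494, 0.3057, 0)–(-0.933506, 0.3057, 0)  len=0.7570
  (v4,v5,v2) [+--] → (-0.933506, 0.3057, 0)–(-0.176494, 0.3057, 1.75954)  len=1.9155

Chained into 1 loop(s):
  loop 1: 6 segments, perimeter = 6.0510
Total perimeter = 6.051


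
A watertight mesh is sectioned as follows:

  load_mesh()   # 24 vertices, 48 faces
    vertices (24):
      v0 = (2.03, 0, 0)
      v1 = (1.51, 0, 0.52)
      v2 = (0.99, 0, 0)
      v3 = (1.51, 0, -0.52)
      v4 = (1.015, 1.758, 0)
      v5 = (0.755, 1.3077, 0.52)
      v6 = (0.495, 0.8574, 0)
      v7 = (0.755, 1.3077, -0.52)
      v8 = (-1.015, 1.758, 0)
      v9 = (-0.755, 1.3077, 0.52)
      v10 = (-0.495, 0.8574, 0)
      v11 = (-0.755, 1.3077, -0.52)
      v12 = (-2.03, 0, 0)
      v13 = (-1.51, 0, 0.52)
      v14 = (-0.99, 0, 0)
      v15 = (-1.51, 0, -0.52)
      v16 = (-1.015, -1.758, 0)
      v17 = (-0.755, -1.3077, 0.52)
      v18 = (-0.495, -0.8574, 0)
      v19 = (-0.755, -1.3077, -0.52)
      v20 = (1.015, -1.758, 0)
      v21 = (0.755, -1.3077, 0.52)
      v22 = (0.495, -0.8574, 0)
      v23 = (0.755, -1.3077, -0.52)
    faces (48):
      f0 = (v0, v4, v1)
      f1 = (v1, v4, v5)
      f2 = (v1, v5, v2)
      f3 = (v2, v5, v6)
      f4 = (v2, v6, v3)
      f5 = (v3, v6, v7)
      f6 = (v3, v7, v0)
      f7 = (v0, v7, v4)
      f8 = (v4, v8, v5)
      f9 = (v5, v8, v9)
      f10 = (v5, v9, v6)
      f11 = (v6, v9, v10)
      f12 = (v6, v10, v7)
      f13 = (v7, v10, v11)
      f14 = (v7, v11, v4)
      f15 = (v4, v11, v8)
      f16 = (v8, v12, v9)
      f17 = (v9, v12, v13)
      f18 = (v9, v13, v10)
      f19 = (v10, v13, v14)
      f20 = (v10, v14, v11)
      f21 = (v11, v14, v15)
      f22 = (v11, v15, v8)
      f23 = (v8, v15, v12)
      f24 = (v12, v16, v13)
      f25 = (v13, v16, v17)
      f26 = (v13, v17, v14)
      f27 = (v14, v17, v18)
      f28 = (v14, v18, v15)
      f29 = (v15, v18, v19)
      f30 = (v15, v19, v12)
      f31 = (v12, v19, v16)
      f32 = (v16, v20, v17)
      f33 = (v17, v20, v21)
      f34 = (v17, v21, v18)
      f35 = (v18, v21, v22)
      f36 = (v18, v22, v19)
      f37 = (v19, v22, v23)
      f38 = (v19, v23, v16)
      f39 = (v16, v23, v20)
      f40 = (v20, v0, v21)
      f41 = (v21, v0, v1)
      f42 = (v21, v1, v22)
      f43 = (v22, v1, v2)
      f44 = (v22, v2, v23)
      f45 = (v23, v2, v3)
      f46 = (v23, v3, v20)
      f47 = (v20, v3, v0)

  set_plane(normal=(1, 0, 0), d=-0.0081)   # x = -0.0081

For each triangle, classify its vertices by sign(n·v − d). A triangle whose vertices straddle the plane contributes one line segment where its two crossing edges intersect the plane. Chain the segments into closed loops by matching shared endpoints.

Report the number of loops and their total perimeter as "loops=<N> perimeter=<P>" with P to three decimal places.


Straddling triangles (16 of 48):
  (v4,v8,v5) [+-+] → (-0.0081, 1.758, 0)–(-0.0081, 1.50184, 0.295812)  len=0.3913
  (v5,v8,v9) [+--] → (-0.0081, 1.50184, 0.295812)–(-0.0081, 1.3077, 0.52)  len=0.2966
  (v5,v9,v6) [+-+] → (-0.0081, 1.3077, 0.52)–(-0.0081, 1.03864, 0.20929)  len=0.4110
  (v6,v9,v10) [+--] → (-0.0081, 1.03864, 0.20929)–(-0.0081, 0.8574, 0)  len=0.2769
  (v6,v10,v7) [+-+] → (-0.0081, 0.8574, 0)–(-0.0081, 1.0328, -0.20255)  len=0.2679
  (v7,v10,v11) [+--] → (-0.0081, 1.0328, -0.20255)–(-0.0081, 1.3077, -0.52)  len=0.4199
  (v7,v11,v4) [+-+] → (-0.0081, 1.3077, -0.52)–(-0.0081, 1.49772, -0.300572)  len=0.2903
  (v4,v11,v8) [+--] → (-0.0081, 1.49772, -0.300572)–(-0.0081, 1.758, 0)  len=0.3976
  (v16,v20,v17) [-+-] → (-0.0081, -1.758, 0)–(-0.0081, -1.49772, 0.300572)  len=0.3976
  (v17,v20,v21) [-++] → (-0.0081, -1.49772, 0.300572)–(-0.0081, -1.3077, 0.52)  len=0.2903
  (v17,v21,v18) [-+-] → (-0.0081, -1.3077, 0.52)–(-0.0081, -1.0328, 0.20255)  len=0.4199
  (v18,v21,v22) [-++] → (-0.0081, -1.0328, 0.20255)–(-0.0081, -0.8574, 0)  len=0.2679
  (v18,v22,v19) [-+-] → (-0.0081, -0.8574, 0)–(-0.0081, -1.03864, -0.20929)  len=0.2769
  (v19,v22,v23) [-++] → (-0.0081, -1.03864, -0.20929)–(-0.0081, -1.3077, -0.52)  len=0.4110
  (v19,v23,v16) [-+-] → (-0.0081, -1.3077, -0.52)–(-0.0081, -1.50184, -0.295812)  len=0.2966
  (v16,v23,v20) [-++] → (-0.0081, -1.50184, -0.295812)–(-0.0081, -1.758, 0)  len=0.3913

Chained into 2 loop(s):
  loop 1: 8 segments, perimeter = 2.7515
  loop 2: 8 segments, perimeter = 2.7515
Total perimeter = 5.503

loops=2 perimeter=5.503


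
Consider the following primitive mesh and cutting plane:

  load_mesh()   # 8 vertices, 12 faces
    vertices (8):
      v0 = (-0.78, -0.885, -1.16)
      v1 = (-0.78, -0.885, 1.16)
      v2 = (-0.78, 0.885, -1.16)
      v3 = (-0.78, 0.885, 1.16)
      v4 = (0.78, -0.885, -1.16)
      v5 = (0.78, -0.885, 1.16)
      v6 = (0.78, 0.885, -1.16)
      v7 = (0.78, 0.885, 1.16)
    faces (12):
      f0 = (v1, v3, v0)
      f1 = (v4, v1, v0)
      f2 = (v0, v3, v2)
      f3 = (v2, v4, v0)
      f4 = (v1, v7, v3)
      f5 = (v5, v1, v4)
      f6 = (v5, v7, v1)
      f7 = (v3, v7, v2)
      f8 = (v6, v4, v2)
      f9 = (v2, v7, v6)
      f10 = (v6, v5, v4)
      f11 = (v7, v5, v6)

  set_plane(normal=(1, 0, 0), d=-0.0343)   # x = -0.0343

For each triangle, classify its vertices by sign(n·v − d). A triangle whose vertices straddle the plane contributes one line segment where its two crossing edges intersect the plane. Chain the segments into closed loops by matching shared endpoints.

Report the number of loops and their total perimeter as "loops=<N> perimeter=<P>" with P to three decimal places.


loops=1 perimeter=8.180

Straddling triangles (8 of 12):
  (v4,v1,v0) [+--] → (-0.0343, -0.885, 0.0510103)–(-0.0343, -0.885, -1.16)  len=1.2110
  (v2,v4,v0) [-+-] → (-0.0343, 0.0389173, -1.16)–(-0.0343, -0.885, -1.16)  len=0.9239
  (v1,v7,v3) [-+-] → (-0.0343, -0.0389173, 1.16)–(-0.0343, 0.885, 1.16)  len=0.9239
  (v5,v1,v4) [+-+] → (-0.0343, -0.885, 1.16)–(-0.0343, -0.885, 0.0510103)  len=1.1090
  (v5,v7,v1) [++-] → (-0.0343, -0.0389173, 1.16)–(-0.0343, -0.885, 1.16)  len=0.8461
  (v3,v7,v2) [-+-] → (-0.0343, 0.885, 1.16)–(-0.0343, 0.885, -0.0510103)  len=1.2110
  (v6,v4,v2) [++-] → (-0.0343, 0.0389173, -1.16)–(-0.0343, 0.885, -1.16)  len=0.8461
  (v2,v7,v6) [-++] → (-0.0343, 0.885, -0.0510103)–(-0.0343, 0.885, -1.16)  len=1.1090

Chained into 1 loop(s):
  loop 1: 8 segments, perimeter = 8.1800
Total perimeter = 8.180


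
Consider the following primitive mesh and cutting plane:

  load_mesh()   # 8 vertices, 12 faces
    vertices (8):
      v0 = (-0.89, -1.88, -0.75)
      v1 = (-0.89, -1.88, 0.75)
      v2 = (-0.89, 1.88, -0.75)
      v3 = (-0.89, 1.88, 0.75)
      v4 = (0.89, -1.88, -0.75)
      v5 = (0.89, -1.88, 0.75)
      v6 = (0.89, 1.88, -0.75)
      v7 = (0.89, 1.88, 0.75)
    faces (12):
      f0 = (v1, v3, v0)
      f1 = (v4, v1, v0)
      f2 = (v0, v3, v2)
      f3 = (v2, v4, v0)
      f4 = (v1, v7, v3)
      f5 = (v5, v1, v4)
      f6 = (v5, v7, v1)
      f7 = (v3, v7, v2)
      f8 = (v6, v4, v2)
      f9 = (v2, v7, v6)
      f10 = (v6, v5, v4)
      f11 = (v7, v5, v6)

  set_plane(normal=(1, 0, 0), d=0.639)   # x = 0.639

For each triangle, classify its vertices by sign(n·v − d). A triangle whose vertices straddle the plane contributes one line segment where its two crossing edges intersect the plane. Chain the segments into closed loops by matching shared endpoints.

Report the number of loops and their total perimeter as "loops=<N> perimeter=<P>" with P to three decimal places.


Straddling triangles (8 of 12):
  (v4,v1,v0) [+--] → (0.639, -1.88, -0.538483)–(0.639, -1.88, -0.75)  len=0.2115
  (v2,v4,v0) [-+-] → (0.639, -1.3498, -0.75)–(0.639, -1.88, -0.75)  len=0.5302
  (v1,v7,v3) [-+-] → (0.639, 1.3498, 0.75)–(0.639, 1.88, 0.75)  len=0.5302
  (v5,v1,v4) [+-+] → (0.639, -1.88, 0.75)–(0.639, -1.88, -0.538483)  len=1.2885
  (v5,v7,v1) [++-] → (0.639, 1.3498, 0.75)–(0.639, -1.88, 0.75)  len=3.2298
  (v3,v7,v2) [-+-] → (0.639, 1.88, 0.75)–(0.639, 1.88, 0.538483)  len=0.2115
  (v6,v4,v2) [++-] → (0.639, -1.3498, -0.75)–(0.639, 1.88, -0.75)  len=3.2298
  (v2,v7,v6) [-++] → (0.639, 1.88, 0.538483)–(0.639, 1.88, -0.75)  len=1.2885

Chained into 1 loop(s):
  loop 1: 8 segments, perimeter = 10.5200
Total perimeter = 10.520

loops=1 perimeter=10.520


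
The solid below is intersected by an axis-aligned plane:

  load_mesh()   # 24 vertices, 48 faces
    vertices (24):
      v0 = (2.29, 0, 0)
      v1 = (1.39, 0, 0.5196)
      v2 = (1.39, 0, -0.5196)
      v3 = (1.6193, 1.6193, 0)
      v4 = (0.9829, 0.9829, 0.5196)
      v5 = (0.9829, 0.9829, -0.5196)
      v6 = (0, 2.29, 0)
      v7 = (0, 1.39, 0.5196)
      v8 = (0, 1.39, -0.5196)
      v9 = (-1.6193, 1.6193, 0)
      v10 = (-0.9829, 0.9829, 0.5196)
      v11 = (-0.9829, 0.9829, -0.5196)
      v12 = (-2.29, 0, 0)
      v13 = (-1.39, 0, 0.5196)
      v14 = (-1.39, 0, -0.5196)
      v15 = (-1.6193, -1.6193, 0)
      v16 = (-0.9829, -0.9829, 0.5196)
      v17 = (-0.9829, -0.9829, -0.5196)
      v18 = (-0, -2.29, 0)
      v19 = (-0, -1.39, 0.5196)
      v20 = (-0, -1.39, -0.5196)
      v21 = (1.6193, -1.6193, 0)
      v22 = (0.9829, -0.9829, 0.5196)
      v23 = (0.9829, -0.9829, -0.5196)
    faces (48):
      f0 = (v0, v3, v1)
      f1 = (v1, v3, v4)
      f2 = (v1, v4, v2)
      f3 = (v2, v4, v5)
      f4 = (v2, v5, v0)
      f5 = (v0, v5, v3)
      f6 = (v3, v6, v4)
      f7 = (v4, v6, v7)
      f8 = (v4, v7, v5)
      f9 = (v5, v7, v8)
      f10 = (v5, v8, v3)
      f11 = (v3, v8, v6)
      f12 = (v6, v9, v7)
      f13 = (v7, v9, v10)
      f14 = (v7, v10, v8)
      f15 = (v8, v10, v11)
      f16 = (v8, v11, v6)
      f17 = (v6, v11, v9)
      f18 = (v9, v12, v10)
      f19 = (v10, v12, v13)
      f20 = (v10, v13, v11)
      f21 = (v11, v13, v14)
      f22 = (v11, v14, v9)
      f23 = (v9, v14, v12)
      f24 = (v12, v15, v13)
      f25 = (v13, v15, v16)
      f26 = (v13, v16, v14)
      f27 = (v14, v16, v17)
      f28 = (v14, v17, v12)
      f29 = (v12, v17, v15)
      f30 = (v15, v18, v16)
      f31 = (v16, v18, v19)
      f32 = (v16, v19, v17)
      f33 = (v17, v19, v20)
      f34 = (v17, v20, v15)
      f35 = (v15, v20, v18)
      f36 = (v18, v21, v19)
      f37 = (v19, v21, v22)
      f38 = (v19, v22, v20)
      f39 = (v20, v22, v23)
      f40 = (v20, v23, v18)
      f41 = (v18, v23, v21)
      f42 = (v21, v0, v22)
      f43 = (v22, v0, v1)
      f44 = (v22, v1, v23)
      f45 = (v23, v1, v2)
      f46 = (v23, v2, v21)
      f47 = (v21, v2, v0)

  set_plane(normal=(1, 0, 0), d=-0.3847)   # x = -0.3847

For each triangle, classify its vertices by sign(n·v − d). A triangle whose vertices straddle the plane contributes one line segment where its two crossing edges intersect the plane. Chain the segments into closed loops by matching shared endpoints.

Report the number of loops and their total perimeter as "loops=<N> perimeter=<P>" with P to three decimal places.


Straddling triangles (12 of 48):
  (v6,v9,v7) [+-+] → (-0.3847, 2.13066, 0)–(-0.3847, 1.44448, 0.396158)  len=0.7923
  (v7,v9,v10) [+--] → (-0.3847, 1.44448, 0.396158)–(-0.3847, 1.23066, 0.5196)  len=0.2469
  (v7,v10,v8) [+-+] → (-0.3847, 1.23066, 0.5196)–(-0.3847, 1.23066, -0.112865)  len=0.6325
  (v8,v10,v11) [+--] → (-0.3847, 1.23066, -0.112865)–(-0.3847, 1.23066, -0.5196)  len=0.4067
  (v8,v11,v6) [+-+] → (-0.3847, 1.23066, -0.5196)–(-0.3847, 1.77841, -0.203368)  len=0.6325
  (v6,v11,v9) [+--] → (-0.3847, 1.77841, -0.203368)–(-0.3847, 2.13066, 0)  len=0.4067
  (v15,v18,v16) [-+-] → (-0.3847, -2.13066, 0)–(-0.3847, -1.77841, 0.203368)  len=0.4067
  (v16,v18,v19) [-++] → (-0.3847, -1.77841, 0.203368)–(-0.3847, -1.23066, 0.5196)  len=0.6325
  (v16,v19,v17) [-+-] → (-0.3847, -1.23066, 0.5196)–(-0.3847, -1.23066, 0.112865)  len=0.4067
  (v17,v19,v20) [-++] → (-0.3847, -1.23066, 0.112865)–(-0.3847, -1.23066, -0.5196)  len=0.6325
  (v17,v20,v15) [-+-] → (-0.3847, -1.23066, -0.5196)–(-0.3847, -1.44448, -0.396158)  len=0.2469
  (v15,v20,v18) [-++] → (-0.3847, -1.44448, -0.396158)–(-0.3847, -2.13066, 0)  len=0.7923

Chained into 2 loop(s):
  loop 1: 6 segments, perimeter = 3.1176
  loop 2: 6 segments, perimeter = 3.1176
Total perimeter = 6.235

loops=2 perimeter=6.235


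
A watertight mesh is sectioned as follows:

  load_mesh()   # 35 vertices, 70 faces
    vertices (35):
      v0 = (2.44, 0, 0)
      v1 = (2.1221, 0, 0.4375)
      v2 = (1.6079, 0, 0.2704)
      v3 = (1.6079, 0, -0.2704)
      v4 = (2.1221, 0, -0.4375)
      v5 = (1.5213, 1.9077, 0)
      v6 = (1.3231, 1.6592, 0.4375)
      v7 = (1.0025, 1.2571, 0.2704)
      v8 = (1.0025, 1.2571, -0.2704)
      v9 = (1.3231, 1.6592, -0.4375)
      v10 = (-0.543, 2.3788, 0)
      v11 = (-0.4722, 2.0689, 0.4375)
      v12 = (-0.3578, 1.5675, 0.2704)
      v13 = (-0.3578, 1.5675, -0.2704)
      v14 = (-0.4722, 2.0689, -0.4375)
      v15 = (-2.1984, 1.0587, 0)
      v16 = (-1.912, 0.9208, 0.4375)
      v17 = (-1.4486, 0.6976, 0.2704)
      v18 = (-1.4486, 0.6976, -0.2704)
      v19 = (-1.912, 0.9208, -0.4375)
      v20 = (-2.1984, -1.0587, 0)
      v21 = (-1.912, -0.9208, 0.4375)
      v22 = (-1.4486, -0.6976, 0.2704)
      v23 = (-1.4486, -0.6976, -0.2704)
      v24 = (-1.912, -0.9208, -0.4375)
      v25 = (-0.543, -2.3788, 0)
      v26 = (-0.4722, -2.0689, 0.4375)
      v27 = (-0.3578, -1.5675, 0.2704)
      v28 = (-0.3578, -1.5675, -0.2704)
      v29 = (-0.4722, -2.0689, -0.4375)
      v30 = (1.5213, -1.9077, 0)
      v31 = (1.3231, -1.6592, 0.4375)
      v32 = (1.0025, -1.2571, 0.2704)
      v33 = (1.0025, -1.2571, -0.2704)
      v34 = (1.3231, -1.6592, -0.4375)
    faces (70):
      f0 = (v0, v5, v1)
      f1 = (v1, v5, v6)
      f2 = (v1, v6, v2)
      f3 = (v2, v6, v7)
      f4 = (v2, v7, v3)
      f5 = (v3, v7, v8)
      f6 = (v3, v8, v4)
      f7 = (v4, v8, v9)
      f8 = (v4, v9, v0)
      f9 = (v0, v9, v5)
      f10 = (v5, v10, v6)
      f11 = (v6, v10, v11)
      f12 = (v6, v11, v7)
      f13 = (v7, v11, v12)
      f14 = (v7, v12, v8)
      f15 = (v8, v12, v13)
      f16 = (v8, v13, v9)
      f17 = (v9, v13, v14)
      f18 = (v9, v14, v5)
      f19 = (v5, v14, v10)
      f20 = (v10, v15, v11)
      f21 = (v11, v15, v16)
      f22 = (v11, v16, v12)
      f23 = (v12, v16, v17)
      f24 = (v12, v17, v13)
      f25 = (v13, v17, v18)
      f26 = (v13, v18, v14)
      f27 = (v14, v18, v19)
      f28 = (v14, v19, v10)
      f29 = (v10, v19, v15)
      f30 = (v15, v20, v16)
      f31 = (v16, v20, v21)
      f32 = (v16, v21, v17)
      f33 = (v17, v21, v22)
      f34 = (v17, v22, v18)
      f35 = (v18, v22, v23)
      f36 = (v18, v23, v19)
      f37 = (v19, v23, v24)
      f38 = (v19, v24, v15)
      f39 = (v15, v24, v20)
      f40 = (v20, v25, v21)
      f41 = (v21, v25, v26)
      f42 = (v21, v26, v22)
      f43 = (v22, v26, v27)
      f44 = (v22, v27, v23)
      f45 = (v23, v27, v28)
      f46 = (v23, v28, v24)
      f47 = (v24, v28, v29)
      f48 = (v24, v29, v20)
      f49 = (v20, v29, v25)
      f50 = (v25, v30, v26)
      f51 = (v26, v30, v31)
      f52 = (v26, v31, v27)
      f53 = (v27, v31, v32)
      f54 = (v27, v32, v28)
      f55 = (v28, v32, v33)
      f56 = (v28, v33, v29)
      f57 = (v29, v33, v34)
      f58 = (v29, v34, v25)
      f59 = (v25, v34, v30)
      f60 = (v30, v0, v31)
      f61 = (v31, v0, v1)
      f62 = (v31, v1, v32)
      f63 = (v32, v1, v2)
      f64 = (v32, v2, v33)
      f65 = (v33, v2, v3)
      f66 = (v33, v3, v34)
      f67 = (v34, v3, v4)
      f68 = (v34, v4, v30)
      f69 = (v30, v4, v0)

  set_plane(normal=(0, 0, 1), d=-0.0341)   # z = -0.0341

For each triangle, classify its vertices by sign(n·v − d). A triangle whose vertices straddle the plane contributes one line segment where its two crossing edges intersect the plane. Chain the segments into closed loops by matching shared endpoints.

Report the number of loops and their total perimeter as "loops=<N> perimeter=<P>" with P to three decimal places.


loops=2 perimeter=24.438

Straddling triangles (28 of 70):
  (v2,v7,v3) [++-] → (1.34337, 0.549284, -0.0341)–(1.6079, 0, -0.0341)  len=0.6097
  (v3,v7,v8) [-+-] → (1.34337, 0.549284, -0.0341)–(1.0025, 1.2571, -0.0341)  len=0.7856
  (v4,v9,v0) [--+] → (2.35295, 0.129323, -0.0341)–(2.41522, 0, -0.0341)  len=0.1435
  (v0,v9,v5) [+-+] → (2.35295, 0.129323, -0.0341)–(1.50585, 1.88833, -0.0341)  len=1.9524
  (v7,v12,v8) [++-] → (0.408123, 1.39273, -0.0341)–(1.0025, 1.2571, -0.0341)  len=0.6097
  (v8,v12,v13) [-+-] → (0.408123, 1.39273, -0.0341)–(-0.3578, 1.5675, -0.0341)  len=0.7856
  (v9,v14,v5) [--+] → (1.36592, 1.92026, -0.0341)–(1.50585, 1.88833, -0.0341)  len=0.1435
  (v5,v14,v10) [+-+] → (1.36592, 1.92026, -0.0341)–(-0.537482, 2.35465, -0.0341)  len=1.9523
  (v12,v17,v13) [++-] → (-0.83442, 1.1874, -0.0341)–(-0.3578, 1.5675, -0.0341)  len=0.6096
  (v13,v17,v18) [-+-] → (-0.83442, 1.1874, -0.0341)–(-1.4486, 0.6976, -0.0341)  len=0.7856
  (v14,v19,v10) [--+] → (-0.649704, 2.26516, -0.0341)–(-0.537482, 2.35465, -0.0341)  len=0.1435
  (v10,v19,v15) [+-+] → (-0.649704, 2.26516, -0.0341)–(-2.17608, 1.04795, -0.0341)  len=1.9523
  (v17,v22,v18) [++-] → (-1.4486, 0.087974, -0.0341)–(-1.4486, 0.6976, -0.0341)  len=0.6096
  (v18,v22,v23) [-+-] → (-1.4486, 0.087974, -0.0341)–(-1.4486, -0.6976, -0.0341)  len=0.7856
  (v19,v24,v15) [--+] → (-2.17608, 0.904412, -0.0341)–(-2.17608, 1.04795, -0.0341)  len=0.1435
  (v15,v24,v20) [+-+] → (-2.17608, 0.904412, -0.0341)–(-2.17608, -1.04795, -0.0341)  len=1.9524
  (v22,v27,v23) [++-] → (-0.97198, -1.0777, -0.0341)–(-1.4486, -0.6976, -0.0341)  len=0.6096
  (v23,v27,v28) [-+-] → (-0.97198, -1.0777, -0.0341)–(-0.3578, -1.5675, -0.0341)  len=0.7856
  (v24,v29,v20) [--+] → (-2.06386, -1.13744, -0.0341)–(-2.17608, -1.04795, -0.0341)  len=0.1435
  (v20,v29,v25) [+-+] → (-2.06386, -1.13744, -0.0341)–(-0.537482, -2.35465, -0.0341)  len=1.9523
  (v27,v32,v28) [++-] → (0.236577, -1.43187, -0.0341)–(-0.3578, -1.5675, -0.0341)  len=0.6097
  (v28,v32,v33) [-+-] → (0.236577, -1.43187, -0.0341)–(1.0025, -1.2571, -0.0341)  len=0.7856
  (v29,v34,v25) [--+] → (-0.397551, -2.32271, -0.0341)–(-0.537482, -2.35465, -0.0341)  len=0.1435
  (v25,v34,v30) [+-+] → (-0.397551, -2.32271, -0.0341)–(1.50585, -1.88833, -0.0341)  len=1.9523
  (v32,v2,v33) [++-] → (1.26703, -0.707816, -0.0341)–(1.0025, -1.2571, -0.0341)  len=0.6097
  (v33,v2,v3) [-+-] → (1.26703, -0.707816, -0.0341)–(1.6079, 0, -0.0341)  len=0.7856
  (v34,v4,v30) [--+] → (1.56813, -1.75901, -0.0341)–(1.50585, -1.88833, -0.0341)  len=0.1435
  (v30,v4,v0) [+-+] → (1.56813, -1.75901, -0.0341)–(2.41522, 0, -0.0341)  len=1.9524

Chained into 2 loop(s):
  loop 1: 14 segments, perimeter = 9.7667
  loop 2: 14 segments, perimeter = 14.6710
Total perimeter = 24.438
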